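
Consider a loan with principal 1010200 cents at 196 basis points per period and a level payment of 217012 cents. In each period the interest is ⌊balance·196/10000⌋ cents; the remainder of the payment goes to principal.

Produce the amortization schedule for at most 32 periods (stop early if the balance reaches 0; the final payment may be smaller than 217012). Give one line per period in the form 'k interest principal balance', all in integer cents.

1 19799 197213 812987
2 15934 201078 611909
3 11993 205019 406890
4 7975 209037 197853
5 3877 197853 0

1. interest=⌊1010200·196/10000⌋=19799; principal=217012-19799=197213; balance=1010200-197213=812987
2. interest=⌊812987·196/10000⌋=15934; principal=217012-15934=201078; balance=812987-201078=611909
3. interest=⌊611909·196/10000⌋=11993; principal=217012-11993=205019; balance=611909-205019=406890
4. interest=⌊406890·196/10000⌋=7975; principal=217012-7975=209037; balance=406890-209037=197853
5. interest=⌊197853·196/10000⌋=3877; principal=min(217012-3877,197853)=197853; balance=197853-197853=0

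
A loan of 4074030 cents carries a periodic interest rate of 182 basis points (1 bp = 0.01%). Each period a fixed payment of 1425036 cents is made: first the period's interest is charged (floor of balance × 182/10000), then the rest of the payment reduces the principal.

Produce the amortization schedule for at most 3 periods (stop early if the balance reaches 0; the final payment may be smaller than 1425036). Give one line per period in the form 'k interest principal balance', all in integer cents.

1 74147 1350889 2723141
2 49561 1375475 1347666
3 24527 1347666 0

1. interest=⌊4074030·182/10000⌋=74147; principal=1425036-74147=1350889; balance=4074030-1350889=2723141
2. interest=⌊2723141·182/10000⌋=49561; principal=1425036-49561=1375475; balance=2723141-1375475=1347666
3. interest=⌊1347666·182/10000⌋=24527; principal=min(1425036-24527,1347666)=1347666; balance=1347666-1347666=0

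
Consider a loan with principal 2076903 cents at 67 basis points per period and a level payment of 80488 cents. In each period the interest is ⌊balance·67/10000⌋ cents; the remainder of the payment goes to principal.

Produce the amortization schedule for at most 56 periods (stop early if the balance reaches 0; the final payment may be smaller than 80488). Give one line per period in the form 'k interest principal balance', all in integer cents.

1 13915 66573 2010330
2 13469 67019 1943311
3 13020 67468 1875843
4 12568 67920 1807923
5 12113 68375 1739548
6 11654 68834 1670714
7 11193 69295 1601419
8 10729 69759 1531660
9 10262 70226 1461434
10 9791 70697 1390737
11 9317 71171 1319566
12 8841 71647 1247919
13 8361 72127 1175792
14 7877 72611 1103181
15 7391 73097 1030084
16 6901 73587 956497
17 6408 74080 882417
18 5912 74576 807841
19 5412 75076 732765
20 4909 75579 657186
21 4403 76085 581101
22 3893 76595 504506
23 3380 77108 427398
24 2863 77625 349773
25 2343 78145 271628
26 1819 78669 192959
27 1292 79196 113763
28 762 79726 34037
29 228 34037 0

1. interest=⌊2076903·67/10000⌋=13915; principal=80488-13915=66573; balance=2076903-66573=2010330
2. interest=⌊2010330·67/10000⌋=13469; principal=80488-13469=67019; balance=2010330-67019=1943311
3. interest=⌊1943311·67/10000⌋=13020; principal=80488-13020=67468; balance=1943311-67468=1875843
4. interest=⌊1875843·67/10000⌋=12568; principal=80488-12568=67920; balance=1875843-67920=1807923
5. interest=⌊1807923·67/10000⌋=12113; principal=80488-12113=68375; balance=1807923-68375=1739548
6. interest=⌊1739548·67/10000⌋=11654; principal=80488-11654=68834; balance=1739548-68834=1670714
7. interest=⌊1670714·67/10000⌋=11193; principal=80488-11193=69295; balance=1670714-69295=1601419
8. interest=⌊1601419·67/10000⌋=10729; principal=80488-10729=69759; balance=1601419-69759=1531660
9. interest=⌊1531660·67/10000⌋=10262; principal=80488-10262=70226; balance=1531660-70226=1461434
10. interest=⌊1461434·67/10000⌋=9791; principal=80488-9791=70697; balance=1461434-70697=1390737
11. interest=⌊1390737·67/10000⌋=9317; principal=80488-9317=71171; balance=1390737-71171=1319566
12. interest=⌊1319566·67/10000⌋=8841; principal=80488-8841=71647; balance=1319566-71647=1247919
13. interest=⌊1247919·67/10000⌋=8361; principal=80488-8361=72127; balance=1247919-72127=1175792
14. interest=⌊1175792·67/10000⌋=7877; principal=80488-7877=72611; balance=1175792-72611=1103181
15. interest=⌊1103181·67/10000⌋=7391; principal=80488-7391=73097; balance=1103181-73097=1030084
16. interest=⌊1030084·67/10000⌋=6901; principal=80488-6901=73587; balance=1030084-73587=956497
17. interest=⌊956497·67/10000⌋=6408; principal=80488-6408=74080; balance=956497-74080=882417
18. interest=⌊882417·67/10000⌋=5912; principal=80488-5912=74576; balance=882417-74576=807841
19. interest=⌊807841·67/10000⌋=5412; principal=80488-5412=75076; balance=807841-75076=732765
20. interest=⌊732765·67/10000⌋=4909; principal=80488-4909=75579; balance=732765-75579=657186
21. interest=⌊657186·67/10000⌋=4403; principal=80488-4403=76085; balance=657186-76085=581101
22. interest=⌊581101·67/10000⌋=3893; principal=80488-3893=76595; balance=581101-76595=504506
23. interest=⌊504506·67/10000⌋=3380; principal=80488-3380=77108; balance=504506-77108=427398
24. interest=⌊427398·67/10000⌋=2863; principal=80488-2863=77625; balance=427398-77625=349773
25. interest=⌊349773·67/10000⌋=2343; principal=80488-2343=78145; balance=349773-78145=271628
26. interest=⌊271628·67/10000⌋=1819; principal=80488-1819=78669; balance=271628-78669=192959
27. interest=⌊192959·67/10000⌋=1292; principal=80488-1292=79196; balance=192959-79196=113763
28. interest=⌊113763·67/10000⌋=762; principal=80488-762=79726; balance=113763-79726=34037
29. interest=⌊34037·67/10000⌋=228; principal=min(80488-228,34037)=34037; balance=34037-34037=0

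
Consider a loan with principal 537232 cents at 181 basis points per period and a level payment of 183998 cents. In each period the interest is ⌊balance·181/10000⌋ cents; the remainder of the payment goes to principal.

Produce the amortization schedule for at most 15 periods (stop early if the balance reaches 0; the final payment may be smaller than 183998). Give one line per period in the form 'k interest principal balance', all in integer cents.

1 9723 174275 362957
2 6569 177429 185528
3 3358 180640 4888
4 88 4888 0

1. interest=⌊537232·181/10000⌋=9723; principal=183998-9723=174275; balance=537232-174275=362957
2. interest=⌊362957·181/10000⌋=6569; principal=183998-6569=177429; balance=362957-177429=185528
3. interest=⌊185528·181/10000⌋=3358; principal=183998-3358=180640; balance=185528-180640=4888
4. interest=⌊4888·181/10000⌋=88; principal=min(183998-88,4888)=4888; balance=4888-4888=0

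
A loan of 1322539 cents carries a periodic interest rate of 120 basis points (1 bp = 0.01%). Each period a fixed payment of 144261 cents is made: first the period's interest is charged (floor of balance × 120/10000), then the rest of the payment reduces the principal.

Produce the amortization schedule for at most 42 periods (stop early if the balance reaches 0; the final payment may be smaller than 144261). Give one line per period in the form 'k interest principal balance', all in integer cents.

1 15870 128391 1194148
2 14329 129932 1064216
3 12770 131491 932725
4 11192 133069 799656
5 9595 134666 664990
6 7979 136282 528708
7 6344 137917 390791
8 4689 139572 251219
9 3014 141247 109972
10 1319 109972 0

1. interest=⌊1322539·120/10000⌋=15870; principal=144261-15870=128391; balance=1322539-128391=1194148
2. interest=⌊1194148·120/10000⌋=14329; principal=144261-14329=129932; balance=1194148-129932=1064216
3. interest=⌊1064216·120/10000⌋=12770; principal=144261-12770=131491; balance=1064216-131491=932725
4. interest=⌊932725·120/10000⌋=11192; principal=144261-11192=133069; balance=932725-133069=799656
5. interest=⌊799656·120/10000⌋=9595; principal=144261-9595=134666; balance=799656-134666=664990
6. interest=⌊664990·120/10000⌋=7979; principal=144261-7979=136282; balance=664990-136282=528708
7. interest=⌊528708·120/10000⌋=6344; principal=144261-6344=137917; balance=528708-137917=390791
8. interest=⌊390791·120/10000⌋=4689; principal=144261-4689=139572; balance=390791-139572=251219
9. interest=⌊251219·120/10000⌋=3014; principal=144261-3014=141247; balance=251219-141247=109972
10. interest=⌊109972·120/10000⌋=1319; principal=min(144261-1319,109972)=109972; balance=109972-109972=0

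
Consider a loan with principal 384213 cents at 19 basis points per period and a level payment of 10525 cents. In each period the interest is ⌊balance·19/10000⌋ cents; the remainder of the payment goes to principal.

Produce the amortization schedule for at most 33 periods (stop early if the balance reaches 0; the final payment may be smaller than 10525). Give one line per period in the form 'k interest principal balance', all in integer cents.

1. interest=⌊384213·19/10000⌋=730; principal=10525-730=9795; balance=384213-9795=374418
2. interest=⌊374418·19/10000⌋=711; principal=10525-711=9814; balance=374418-9814=364604
3. interest=⌊364604·19/10000⌋=692; principal=10525-692=9833; balance=364604-9833=354771
4. interest=⌊354771·19/10000⌋=674; principal=10525-674=9851; balance=354771-9851=344920
5. interest=⌊344920·19/10000⌋=655; principal=10525-655=9870; balance=344920-9870=335050
6. interest=⌊335050·19/10000⌋=636; principal=10525-636=9889; balance=335050-9889=325161
7. interest=⌊325161·19/10000⌋=617; principal=10525-617=9908; balance=325161-9908=315253
8. interest=⌊315253·19/10000⌋=598; principal=10525-598=9927; balance=315253-9927=305326
9. interest=⌊305326·19/10000⌋=580; principal=10525-580=9945; balance=305326-9945=295381
10. interest=⌊295381·19/10000⌋=561; principal=10525-561=9964; balance=295381-9964=285417
11. interest=⌊285417·19/10000⌋=542; principal=10525-542=9983; balance=285417-9983=275434
12. interest=⌊275434·19/10000⌋=523; principal=10525-523=10002; balance=275434-10002=265432
13. interest=⌊265432·19/10000⌋=504; principal=10525-504=10021; balance=265432-10021=255411
14. interest=⌊255411·19/10000⌋=485; principal=10525-485=10040; balance=255411-10040=245371
15. interest=⌊245371·19/10000⌋=466; principal=10525-466=10059; balance=245371-10059=235312
16. interest=⌊235312·19/10000⌋=447; principal=10525-447=10078; balance=235312-10078=225234
17. interest=⌊225234·19/10000⌋=427; principal=10525-427=10098; balance=225234-10098=215136
18. interest=⌊215136·19/10000⌋=408; principal=10525-408=10117; balance=215136-10117=205019
19. interest=⌊205019·19/10000⌋=389; principal=10525-389=10136; balance=205019-10136=194883
20. interest=⌊194883·19/10000⌋=370; principal=10525-370=10155; balance=194883-10155=184728
21. interest=⌊184728·19/10000⌋=350; principal=10525-350=10175; balance=184728-10175=174553
22. interest=⌊174553·19/10000⌋=331; principal=10525-331=10194; balance=174553-10194=164359
23. interest=⌊164359·19/10000⌋=312; principal=10525-312=10213; balance=164359-10213=154146
24. interest=⌊154146·19/10000⌋=292; principal=10525-292=10233; balance=154146-10233=143913
25. interest=⌊143913·19/10000⌋=273; principal=10525-273=10252; balance=143913-10252=133661
26. interest=⌊133661·19/10000⌋=253; principal=10525-253=10272; balance=133661-10272=123389
27. interest=⌊123389·19/10000⌋=234; principal=10525-234=10291; balance=123389-10291=113098
28. interest=⌊113098·19/10000⌋=214; principal=10525-214=10311; balance=113098-10311=102787
29. interest=⌊102787·19/10000⌋=195; principal=10525-195=10330; balance=102787-10330=92457
30. interest=⌊92457·19/10000⌋=175; principal=10525-175=10350; balance=92457-10350=82107
31. interest=⌊82107·19/10000⌋=156; principal=10525-156=10369; balance=82107-10369=71738
32. interest=⌊71738·19/10000⌋=136; principal=10525-136=10389; balance=71738-10389=61349
33. interest=⌊61349·19/10000⌋=116; principal=10525-116=10409; balance=61349-10409=50940

1 730 9795 374418
2 711 9814 364604
3 692 9833 354771
4 674 9851 344920
5 655 9870 335050
6 636 9889 325161
7 617 9908 315253
8 598 9927 305326
9 580 9945 295381
10 561 9964 285417
11 542 9983 275434
12 523 10002 265432
13 504 10021 255411
14 485 10040 245371
15 466 10059 235312
16 447 10078 225234
17 427 10098 215136
18 408 10117 205019
19 389 10136 194883
20 370 10155 184728
21 350 10175 174553
22 331 10194 164359
23 312 10213 154146
24 292 10233 143913
25 273 10252 133661
26 253 10272 123389
27 234 10291 113098
28 214 10311 102787
29 195 10330 92457
30 175 10350 82107
31 156 10369 71738
32 136 10389 61349
33 116 10409 50940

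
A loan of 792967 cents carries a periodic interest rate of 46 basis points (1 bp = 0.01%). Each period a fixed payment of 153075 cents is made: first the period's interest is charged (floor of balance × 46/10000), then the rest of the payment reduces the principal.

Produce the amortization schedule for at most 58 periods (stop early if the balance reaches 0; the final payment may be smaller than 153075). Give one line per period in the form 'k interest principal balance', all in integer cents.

1 3647 149428 643539
2 2960 150115 493424
3 2269 150806 342618
4 1576 151499 191119
5 879 152196 38923
6 179 38923 0

1. interest=⌊792967·46/10000⌋=3647; principal=153075-3647=149428; balance=792967-149428=643539
2. interest=⌊643539·46/10000⌋=2960; principal=153075-2960=150115; balance=643539-150115=493424
3. interest=⌊493424·46/10000⌋=2269; principal=153075-2269=150806; balance=493424-150806=342618
4. interest=⌊342618·46/10000⌋=1576; principal=153075-1576=151499; balance=342618-151499=191119
5. interest=⌊191119·46/10000⌋=879; principal=153075-879=152196; balance=191119-152196=38923
6. interest=⌊38923·46/10000⌋=179; principal=min(153075-179,38923)=38923; balance=38923-38923=0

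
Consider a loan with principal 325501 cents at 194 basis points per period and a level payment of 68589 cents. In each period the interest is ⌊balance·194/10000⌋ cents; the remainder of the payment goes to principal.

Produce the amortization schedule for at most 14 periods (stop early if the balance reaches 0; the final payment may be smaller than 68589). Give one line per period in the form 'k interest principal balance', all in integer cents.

1 6314 62275 263226
2 5106 63483 199743
3 3875 64714 135029
4 2619 65970 69059
5 1339 67250 1809
6 35 1809 0

1. interest=⌊325501·194/10000⌋=6314; principal=68589-6314=62275; balance=325501-62275=263226
2. interest=⌊263226·194/10000⌋=5106; principal=68589-5106=63483; balance=263226-63483=199743
3. interest=⌊199743·194/10000⌋=3875; principal=68589-3875=64714; balance=199743-64714=135029
4. interest=⌊135029·194/10000⌋=2619; principal=68589-2619=65970; balance=135029-65970=69059
5. interest=⌊69059·194/10000⌋=1339; principal=68589-1339=67250; balance=69059-67250=1809
6. interest=⌊1809·194/10000⌋=35; principal=min(68589-35,1809)=1809; balance=1809-1809=0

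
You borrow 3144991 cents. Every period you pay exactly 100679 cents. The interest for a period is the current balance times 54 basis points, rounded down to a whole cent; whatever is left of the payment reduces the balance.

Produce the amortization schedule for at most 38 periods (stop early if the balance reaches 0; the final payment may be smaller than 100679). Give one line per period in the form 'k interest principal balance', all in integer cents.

1 16982 83697 3061294
2 16530 84149 2977145
3 16076 84603 2892542
4 15619 85060 2807482
5 15160 85519 2721963
6 14698 85981 2635982
7 14234 86445 2549537
8 13767 86912 2462625
9 13298 87381 2375244
10 12826 87853 2287391
11 12351 88328 2199063
12 11874 88805 2110258
13 11395 89284 2020974
14 10913 89766 1931208
15 10428 90251 1840957
16 9941 90738 1750219
17 9451 91228 1658991
18 8958 91721 1567270
19 8463 92216 1475054
20 7965 92714 1382340
21 7464 93215 1289125
22 6961 93718 1195407
23 6455 94224 1101183
24 5946 94733 1006450
25 5434 95245 911205
26 4920 95759 815446
27 4403 96276 719170
28 3883 96796 622374
29 3360 97319 525055
30 2835 97844 427211
31 2306 98373 328838
32 1775 98904 229934
33 1241 99438 130496
34 704 99975 30521
35 164 30521 0

1. interest=⌊3144991·54/10000⌋=16982; principal=100679-16982=83697; balance=3144991-83697=3061294
2. interest=⌊3061294·54/10000⌋=16530; principal=100679-16530=84149; balance=3061294-84149=2977145
3. interest=⌊2977145·54/10000⌋=16076; principal=100679-16076=84603; balance=2977145-84603=2892542
4. interest=⌊2892542·54/10000⌋=15619; principal=100679-15619=85060; balance=2892542-85060=2807482
5. interest=⌊2807482·54/10000⌋=15160; principal=100679-15160=85519; balance=2807482-85519=2721963
6. interest=⌊2721963·54/10000⌋=14698; principal=100679-14698=85981; balance=2721963-85981=2635982
7. interest=⌊2635982·54/10000⌋=14234; principal=100679-14234=86445; balance=2635982-86445=2549537
8. interest=⌊2549537·54/10000⌋=13767; principal=100679-13767=86912; balance=2549537-86912=2462625
9. interest=⌊2462625·54/10000⌋=13298; principal=100679-13298=87381; balance=2462625-87381=2375244
10. interest=⌊2375244·54/10000⌋=12826; principal=100679-12826=87853; balance=2375244-87853=2287391
11. interest=⌊2287391·54/10000⌋=12351; principal=100679-12351=88328; balance=2287391-88328=2199063
12. interest=⌊2199063·54/10000⌋=11874; principal=100679-11874=88805; balance=2199063-88805=2110258
13. interest=⌊2110258·54/10000⌋=11395; principal=100679-11395=89284; balance=2110258-89284=2020974
14. interest=⌊2020974·54/10000⌋=10913; principal=100679-10913=89766; balance=2020974-89766=1931208
15. interest=⌊1931208·54/10000⌋=10428; principal=100679-10428=90251; balance=1931208-90251=1840957
16. interest=⌊1840957·54/10000⌋=9941; principal=100679-9941=90738; balance=1840957-90738=1750219
17. interest=⌊1750219·54/10000⌋=9451; principal=100679-9451=91228; balance=1750219-91228=1658991
18. interest=⌊1658991·54/10000⌋=8958; principal=100679-8958=91721; balance=1658991-91721=1567270
19. interest=⌊1567270·54/10000⌋=8463; principal=100679-8463=92216; balance=1567270-92216=1475054
20. interest=⌊1475054·54/10000⌋=7965; principal=100679-7965=92714; balance=1475054-92714=1382340
21. interest=⌊1382340·54/10000⌋=7464; principal=100679-7464=93215; balance=1382340-93215=1289125
22. interest=⌊1289125·54/10000⌋=6961; principal=100679-6961=93718; balance=1289125-93718=1195407
23. interest=⌊1195407·54/10000⌋=6455; principal=100679-6455=94224; balance=1195407-94224=1101183
24. interest=⌊1101183·54/10000⌋=5946; principal=100679-5946=94733; balance=1101183-94733=1006450
25. interest=⌊1006450·54/10000⌋=5434; principal=100679-5434=95245; balance=1006450-95245=911205
26. interest=⌊911205·54/10000⌋=4920; principal=100679-4920=95759; balance=911205-95759=815446
27. interest=⌊815446·54/10000⌋=4403; principal=100679-4403=96276; balance=815446-96276=719170
28. interest=⌊719170·54/10000⌋=3883; principal=100679-3883=96796; balance=719170-96796=622374
29. interest=⌊622374·54/10000⌋=3360; principal=100679-3360=97319; balance=622374-97319=525055
30. interest=⌊525055·54/10000⌋=2835; principal=100679-2835=97844; balance=525055-97844=427211
31. interest=⌊427211·54/10000⌋=2306; principal=100679-2306=98373; balance=427211-98373=328838
32. interest=⌊328838·54/10000⌋=1775; principal=100679-1775=98904; balance=328838-98904=229934
33. interest=⌊229934·54/10000⌋=1241; principal=100679-1241=99438; balance=229934-99438=130496
34. interest=⌊130496·54/10000⌋=704; principal=100679-704=99975; balance=130496-99975=30521
35. interest=⌊30521·54/10000⌋=164; principal=min(100679-164,30521)=30521; balance=30521-30521=0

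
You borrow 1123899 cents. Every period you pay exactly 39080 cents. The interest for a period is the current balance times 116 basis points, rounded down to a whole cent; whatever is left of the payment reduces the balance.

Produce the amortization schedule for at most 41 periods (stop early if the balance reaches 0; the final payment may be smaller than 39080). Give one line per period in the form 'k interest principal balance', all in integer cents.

1. interest=⌊1123899·116/10000⌋=13037; principal=39080-13037=26043; balance=1123899-26043=1097856
2. interest=⌊1097856·116/10000⌋=12735; principal=39080-12735=26345; balance=1097856-26345=1071511
3. interest=⌊1071511·116/10000⌋=12429; principal=39080-12429=26651; balance=1071511-26651=1044860
4. interest=⌊1044860·116/10000⌋=12120; principal=39080-12120=26960; balance=1044860-26960=1017900
5. interest=⌊1017900·116/10000⌋=11807; principal=39080-11807=27273; balance=1017900-27273=990627
6. interest=⌊990627·116/10000⌋=11491; principal=39080-11491=27589; balance=990627-27589=963038
7. interest=⌊963038·116/10000⌋=11171; principal=39080-11171=27909; balance=963038-27909=935129
8. interest=⌊935129·116/10000⌋=10847; principal=39080-10847=28233; balance=935129-28233=906896
9. interest=⌊906896·116/10000⌋=10519; principal=39080-10519=28561; balance=906896-28561=878335
10. interest=⌊878335·116/10000⌋=10188; principal=39080-10188=28892; balance=878335-28892=849443
11. interest=⌊849443·116/10000⌋=9853; principal=39080-9853=29227; balance=849443-29227=820216
12. interest=⌊820216·116/10000⌋=9514; principal=39080-9514=29566; balance=820216-29566=790650
13. interest=⌊790650·116/10000⌋=9171; principal=39080-9171=29909; balance=790650-29909=760741
14. interest=⌊760741·116/10000⌋=8824; principal=39080-8824=30256; balance=760741-30256=730485
15. interest=⌊730485·116/10000⌋=8473; principal=39080-8473=30607; balance=730485-30607=699878
16. interest=⌊699878·116/10000⌋=8118; principal=39080-8118=30962; balance=699878-30962=668916
17. interest=⌊668916·116/10000⌋=7759; principal=39080-7759=31321; balance=668916-31321=637595
18. interest=⌊637595·116/10000⌋=7396; principal=39080-7396=31684; balance=637595-31684=605911
19. interest=⌊605911·116/10000⌋=7028; principal=39080-7028=32052; balance=605911-32052=573859
20. interest=⌊573859·116/10000⌋=6656; principal=39080-6656=32424; balance=573859-32424=541435
21. interest=⌊541435·116/10000⌋=6280; principal=39080-6280=32800; balance=541435-32800=508635
22. interest=⌊508635·116/10000⌋=5900; principal=39080-5900=33180; balance=508635-33180=475455
23. interest=⌊475455·116/10000⌋=5515; principal=39080-5515=33565; balance=475455-33565=441890
24. interest=⌊441890·116/10000⌋=5125; principal=39080-5125=33955; balance=441890-33955=407935
25. interest=⌊407935·116/10000⌋=4732; principal=39080-4732=34348; balance=407935-34348=373587
26. interest=⌊373587·116/10000⌋=4333; principal=39080-4333=34747; balance=373587-34747=338840
27. interest=⌊338840·116/10000⌋=3930; principal=39080-3930=35150; balance=338840-35150=303690
28. interest=⌊303690·116/10000⌋=3522; principal=39080-3522=35558; balance=303690-35558=268132
29. interest=⌊268132·116/10000⌋=3110; principal=39080-3110=35970; balance=268132-35970=232162
30. interest=⌊232162·116/10000⌋=2693; principal=39080-2693=36387; balance=232162-36387=195775
31. interest=⌊195775·116/10000⌋=2270; principal=39080-2270=36810; balance=195775-36810=158965
32. interest=⌊158965·116/10000⌋=1843; principal=39080-1843=37237; balance=158965-37237=121728
33. interest=⌊121728·116/10000⌋=1412; principal=39080-1412=37668; balance=121728-37668=84060
34. interest=⌊84060·116/10000⌋=975; principal=39080-975=38105; balance=84060-38105=45955
35. interest=⌊45955·116/10000⌋=533; principal=39080-533=38547; balance=45955-38547=7408
36. interest=⌊7408·116/10000⌋=85; principal=min(39080-85,7408)=7408; balance=7408-7408=0

1 13037 26043 1097856
2 12735 26345 1071511
3 12429 26651 1044860
4 12120 26960 1017900
5 11807 27273 990627
6 11491 27589 963038
7 11171 27909 935129
8 10847 28233 906896
9 10519 28561 878335
10 10188 28892 849443
11 9853 29227 820216
12 9514 29566 790650
13 9171 29909 760741
14 8824 30256 730485
15 8473 30607 699878
16 8118 30962 668916
17 7759 31321 637595
18 7396 31684 605911
19 7028 32052 573859
20 6656 32424 541435
21 6280 32800 508635
22 5900 33180 475455
23 5515 33565 441890
24 5125 33955 407935
25 4732 34348 373587
26 4333 34747 338840
27 3930 35150 303690
28 3522 35558 268132
29 3110 35970 232162
30 2693 36387 195775
31 2270 36810 158965
32 1843 37237 121728
33 1412 37668 84060
34 975 38105 45955
35 533 38547 7408
36 85 7408 0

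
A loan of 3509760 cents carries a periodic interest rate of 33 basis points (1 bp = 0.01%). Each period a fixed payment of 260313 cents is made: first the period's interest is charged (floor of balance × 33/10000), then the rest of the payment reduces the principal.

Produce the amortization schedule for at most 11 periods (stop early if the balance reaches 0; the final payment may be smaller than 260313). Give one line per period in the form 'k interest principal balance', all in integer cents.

1. interest=⌊3509760·33/10000⌋=11582; principal=260313-11582=248731; balance=3509760-248731=3261029
2. interest=⌊3261029·33/10000⌋=10761; principal=260313-10761=249552; balance=3261029-249552=3011477
3. interest=⌊3011477·33/10000⌋=9937; principal=260313-9937=250376; balance=3011477-250376=2761101
4. interest=⌊2761101·33/10000⌋=9111; principal=260313-9111=251202; balance=2761101-251202=2509899
5. interest=⌊2509899·33/10000⌋=8282; principal=260313-8282=252031; balance=2509899-252031=2257868
6. interest=⌊2257868·33/10000⌋=7450; principal=260313-7450=252863; balance=2257868-252863=2005005
7. interest=⌊2005005·33/10000⌋=6616; principal=260313-6616=253697; balance=2005005-253697=1751308
8. interest=⌊1751308·33/10000⌋=5779; principal=260313-5779=254534; balance=1751308-254534=1496774
9. interest=⌊1496774·33/10000⌋=4939; principal=260313-4939=255374; balance=1496774-255374=1241400
10. interest=⌊1241400·33/10000⌋=4096; principal=260313-4096=256217; balance=1241400-256217=985183
11. interest=⌊985183·33/10000⌋=3251; principal=260313-3251=257062; balance=985183-257062=728121

1 11582 248731 3261029
2 10761 249552 3011477
3 9937 250376 2761101
4 9111 251202 2509899
5 8282 252031 2257868
6 7450 252863 2005005
7 6616 253697 1751308
8 5779 254534 1496774
9 4939 255374 1241400
10 4096 256217 985183
11 3251 257062 728121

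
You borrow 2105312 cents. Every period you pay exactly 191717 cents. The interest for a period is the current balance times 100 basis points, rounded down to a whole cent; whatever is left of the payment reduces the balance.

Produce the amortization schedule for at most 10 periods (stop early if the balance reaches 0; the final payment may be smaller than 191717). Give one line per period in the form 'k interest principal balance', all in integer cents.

1 21053 170664 1934648
2 19346 172371 1762277
3 17622 174095 1588182
4 15881 175836 1412346
5 14123 177594 1234752
6 12347 179370 1055382
7 10553 181164 874218
8 8742 182975 691243
9 6912 184805 506438
10 5064 186653 319785

1. interest=⌊2105312·100/10000⌋=21053; principal=191717-21053=170664; balance=2105312-170664=1934648
2. interest=⌊1934648·100/10000⌋=19346; principal=191717-19346=172371; balance=1934648-172371=1762277
3. interest=⌊1762277·100/10000⌋=17622; principal=191717-17622=174095; balance=1762277-174095=1588182
4. interest=⌊1588182·100/10000⌋=15881; principal=191717-15881=175836; balance=1588182-175836=1412346
5. interest=⌊1412346·100/10000⌋=14123; principal=191717-14123=177594; balance=1412346-177594=1234752
6. interest=⌊1234752·100/10000⌋=12347; principal=191717-12347=179370; balance=1234752-179370=1055382
7. interest=⌊1055382·100/10000⌋=10553; principal=191717-10553=181164; balance=1055382-181164=874218
8. interest=⌊874218·100/10000⌋=8742; principal=191717-8742=182975; balance=874218-182975=691243
9. interest=⌊691243·100/10000⌋=6912; principal=191717-6912=184805; balance=691243-184805=506438
10. interest=⌊506438·100/10000⌋=5064; principal=191717-5064=186653; balance=506438-186653=319785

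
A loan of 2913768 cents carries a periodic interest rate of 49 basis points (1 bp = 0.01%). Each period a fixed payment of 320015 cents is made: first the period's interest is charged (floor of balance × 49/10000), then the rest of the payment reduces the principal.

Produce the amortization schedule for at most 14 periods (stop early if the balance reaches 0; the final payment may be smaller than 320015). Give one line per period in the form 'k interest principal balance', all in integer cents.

1 14277 305738 2608030
2 12779 307236 2300794
3 11273 308742 1992052
4 9761 310254 1681798
5 8240 311775 1370023
6 6713 313302 1056721
7 5177 314838 741883
8 3635 316380 425503
9 2084 317931 107572
10 527 107572 0

1. interest=⌊2913768·49/10000⌋=14277; principal=320015-14277=305738; balance=2913768-305738=2608030
2. interest=⌊2608030·49/10000⌋=12779; principal=320015-12779=307236; balance=2608030-307236=2300794
3. interest=⌊2300794·49/10000⌋=11273; principal=320015-11273=308742; balance=2300794-308742=1992052
4. interest=⌊1992052·49/10000⌋=9761; principal=320015-9761=310254; balance=1992052-310254=1681798
5. interest=⌊1681798·49/10000⌋=8240; principal=320015-8240=311775; balance=1681798-311775=1370023
6. interest=⌊1370023·49/10000⌋=6713; principal=320015-6713=313302; balance=1370023-313302=1056721
7. interest=⌊1056721·49/10000⌋=5177; principal=320015-5177=314838; balance=1056721-314838=741883
8. interest=⌊741883·49/10000⌋=3635; principal=320015-3635=316380; balance=741883-316380=425503
9. interest=⌊425503·49/10000⌋=2084; principal=320015-2084=317931; balance=425503-317931=107572
10. interest=⌊107572·49/10000⌋=527; principal=min(320015-527,107572)=107572; balance=107572-107572=0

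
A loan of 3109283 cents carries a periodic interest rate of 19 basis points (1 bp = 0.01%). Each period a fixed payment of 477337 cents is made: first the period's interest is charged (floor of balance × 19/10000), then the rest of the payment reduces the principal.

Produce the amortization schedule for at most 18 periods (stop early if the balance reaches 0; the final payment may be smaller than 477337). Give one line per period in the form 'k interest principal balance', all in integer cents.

1. interest=⌊3109283·19/10000⌋=5907; principal=477337-5907=471430; balance=3109283-471430=2637853
2. interest=⌊2637853·19/10000⌋=5011; principal=477337-5011=472326; balance=2637853-472326=2165527
3. interest=⌊2165527·19/10000⌋=4114; principal=477337-4114=473223; balance=2165527-473223=1692304
4. interest=⌊1692304·19/10000⌋=3215; principal=477337-3215=474122; balance=1692304-474122=1218182
5. interest=⌊1218182·19/10000⌋=2314; principal=477337-2314=475023; balance=1218182-475023=743159
6. interest=⌊743159·19/10000⌋=1412; principal=477337-1412=475925; balance=743159-475925=267234
7. interest=⌊267234·19/10000⌋=507; principal=min(477337-507,267234)=267234; balance=267234-267234=0

1 5907 471430 2637853
2 5011 472326 2165527
3 4114 473223 1692304
4 3215 474122 1218182
5 2314 475023 743159
6 1412 475925 267234
7 507 267234 0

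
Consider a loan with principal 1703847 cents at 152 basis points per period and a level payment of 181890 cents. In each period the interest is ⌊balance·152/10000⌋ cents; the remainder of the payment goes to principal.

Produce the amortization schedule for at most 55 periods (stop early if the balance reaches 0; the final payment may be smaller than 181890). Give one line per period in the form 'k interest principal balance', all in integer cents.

1 25898 155992 1547855
2 23527 158363 1389492
3 21120 160770 1228722
4 18676 163214 1065508
5 16195 165695 899813
6 13677 168213 731600
7 11120 170770 560830
8 8524 173366 387464
9 5889 176001 211463
10 3214 178676 32787
11 498 32787 0

1. interest=⌊1703847·152/10000⌋=25898; principal=181890-25898=155992; balance=1703847-155992=1547855
2. interest=⌊1547855·152/10000⌋=23527; principal=181890-23527=158363; balance=1547855-158363=1389492
3. interest=⌊1389492·152/10000⌋=21120; principal=181890-21120=160770; balance=1389492-160770=1228722
4. interest=⌊1228722·152/10000⌋=18676; principal=181890-18676=163214; balance=1228722-163214=1065508
5. interest=⌊1065508·152/10000⌋=16195; principal=181890-16195=165695; balance=1065508-165695=899813
6. interest=⌊899813·152/10000⌋=13677; principal=181890-13677=168213; balance=899813-168213=731600
7. interest=⌊731600·152/10000⌋=11120; principal=181890-11120=170770; balance=731600-170770=560830
8. interest=⌊560830·152/10000⌋=8524; principal=181890-8524=173366; balance=560830-173366=387464
9. interest=⌊387464·152/10000⌋=5889; principal=181890-5889=176001; balance=387464-176001=211463
10. interest=⌊211463·152/10000⌋=3214; principal=181890-3214=178676; balance=211463-178676=32787
11. interest=⌊32787·152/10000⌋=498; principal=min(181890-498,32787)=32787; balance=32787-32787=0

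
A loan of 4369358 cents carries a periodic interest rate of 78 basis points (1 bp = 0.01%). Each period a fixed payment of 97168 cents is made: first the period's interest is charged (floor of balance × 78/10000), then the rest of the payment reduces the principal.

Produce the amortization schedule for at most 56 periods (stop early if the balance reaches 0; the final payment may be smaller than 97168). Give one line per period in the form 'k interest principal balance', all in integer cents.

1 34080 63088 4306270
2 33588 63580 4242690
3 33092 64076 4178614
4 32593 64575 4114039
5 32089 65079 4048960
6 31581 65587 3983373
7 31070 66098 3917275
8 30554 66614 3850661
9 30035 67133 3783528
10 29511 67657 3715871
11 28983 68185 3647686
12 28451 68717 3578969
13 27915 69253 3509716
14 27375 69793 3439923
15 26831 70337 3369586
16 26282 70886 3298700
17 25729 71439 3227261
18 25172 71996 3155265
19 24611 72557 3082708
20 24045 73123 3009585
21 23474 73694 2935891
22 22899 74269 2861622
23 22320 74848 2786774
24 21736 75432 2711342
25 21148 76020 2635322
26 20555 76613 2558709
27 19957 77211 2481498
28 19355 77813 2403685
29 18748 78420 2325265
30 18137 79031 2246234
31 17520 79648 2166586
32 16899 80269 2086317
33 16273 80895 2005422
34 15642 81526 1923896
35 15006 82162 1841734
36 14365 82803 1758931
37 13719 83449 1675482
38 13068 84100 1591382
39 12412 84756 1506626
40 11751 85417 1421209
41 11085 86083 1335126
42 10413 86755 1248371
43 9737 87431 1160940
44 9055 88113 1072827
45 8368 88800 984027
46 7675 89493 894534
47 6977 90191 804343
48 6273 90895 713448
49 5564 91604 621844
50 4850 92318 529526
51 4130 93038 436488
52 3404 93764 342724
53 2673 94495 248229
54 1936 95232 152997
55 1193 95975 57022
56 444 57022 0

1. interest=⌊4369358·78/10000⌋=34080; principal=97168-34080=63088; balance=4369358-63088=4306270
2. interest=⌊4306270·78/10000⌋=33588; principal=97168-33588=63580; balance=4306270-63580=4242690
3. interest=⌊4242690·78/10000⌋=33092; principal=97168-33092=64076; balance=4242690-64076=4178614
4. interest=⌊4178614·78/10000⌋=32593; principal=97168-32593=64575; balance=4178614-64575=4114039
5. interest=⌊4114039·78/10000⌋=32089; principal=97168-32089=65079; balance=4114039-65079=4048960
6. interest=⌊4048960·78/10000⌋=31581; principal=97168-31581=65587; balance=4048960-65587=3983373
7. interest=⌊3983373·78/10000⌋=31070; principal=97168-31070=66098; balance=3983373-66098=3917275
8. interest=⌊3917275·78/10000⌋=30554; principal=97168-30554=66614; balance=3917275-66614=3850661
9. interest=⌊3850661·78/10000⌋=30035; principal=97168-30035=67133; balance=3850661-67133=3783528
10. interest=⌊3783528·78/10000⌋=29511; principal=97168-29511=67657; balance=3783528-67657=3715871
11. interest=⌊3715871·78/10000⌋=28983; principal=97168-28983=68185; balance=3715871-68185=3647686
12. interest=⌊3647686·78/10000⌋=28451; principal=97168-28451=68717; balance=3647686-68717=3578969
13. interest=⌊3578969·78/10000⌋=27915; principal=97168-27915=69253; balance=3578969-69253=3509716
14. interest=⌊3509716·78/10000⌋=27375; principal=97168-27375=69793; balance=3509716-69793=3439923
15. interest=⌊3439923·78/10000⌋=26831; principal=97168-26831=70337; balance=3439923-70337=3369586
16. interest=⌊3369586·78/10000⌋=26282; principal=97168-26282=70886; balance=3369586-70886=3298700
17. interest=⌊3298700·78/10000⌋=25729; principal=97168-25729=71439; balance=3298700-71439=3227261
18. interest=⌊3227261·78/10000⌋=25172; principal=97168-25172=71996; balance=3227261-71996=3155265
19. interest=⌊3155265·78/10000⌋=24611; principal=97168-24611=72557; balance=3155265-72557=3082708
20. interest=⌊3082708·78/10000⌋=24045; principal=97168-24045=73123; balance=3082708-73123=3009585
21. interest=⌊3009585·78/10000⌋=23474; principal=97168-23474=73694; balance=3009585-73694=2935891
22. interest=⌊2935891·78/10000⌋=22899; principal=97168-22899=74269; balance=2935891-74269=2861622
23. interest=⌊2861622·78/10000⌋=22320; principal=97168-22320=74848; balance=2861622-74848=2786774
24. interest=⌊2786774·78/10000⌋=21736; principal=97168-21736=75432; balance=2786774-75432=2711342
25. interest=⌊2711342·78/10000⌋=21148; principal=97168-21148=76020; balance=2711342-76020=2635322
26. interest=⌊2635322·78/10000⌋=20555; principal=97168-20555=76613; balance=2635322-76613=2558709
27. interest=⌊2558709·78/10000⌋=19957; principal=97168-19957=77211; balance=2558709-77211=2481498
28. interest=⌊2481498·78/10000⌋=19355; principal=97168-19355=77813; balance=2481498-77813=2403685
29. interest=⌊2403685·78/10000⌋=18748; principal=97168-18748=78420; balance=2403685-78420=2325265
30. interest=⌊2325265·78/10000⌋=18137; principal=97168-18137=79031; balance=2325265-79031=2246234
31. interest=⌊2246234·78/10000⌋=17520; principal=97168-17520=79648; balance=2246234-79648=2166586
32. interest=⌊2166586·78/10000⌋=16899; principal=97168-16899=80269; balance=2166586-80269=2086317
33. interest=⌊2086317·78/10000⌋=16273; principal=97168-16273=80895; balance=2086317-80895=2005422
34. interest=⌊2005422·78/10000⌋=15642; principal=97168-15642=81526; balance=2005422-81526=1923896
35. interest=⌊1923896·78/10000⌋=15006; principal=97168-15006=82162; balance=1923896-82162=1841734
36. interest=⌊1841734·78/10000⌋=14365; principal=97168-14365=82803; balance=1841734-82803=1758931
37. interest=⌊1758931·78/10000⌋=13719; principal=97168-13719=83449; balance=1758931-83449=1675482
38. interest=⌊1675482·78/10000⌋=13068; principal=97168-13068=84100; balance=1675482-84100=1591382
39. interest=⌊1591382·78/10000⌋=12412; principal=97168-12412=84756; balance=1591382-84756=1506626
40. interest=⌊1506626·78/10000⌋=11751; principal=97168-11751=85417; balance=1506626-85417=1421209
41. interest=⌊1421209·78/10000⌋=11085; principal=97168-11085=86083; balance=1421209-86083=1335126
42. interest=⌊1335126·78/10000⌋=10413; principal=97168-10413=86755; balance=1335126-86755=1248371
43. interest=⌊1248371·78/10000⌋=9737; principal=97168-9737=87431; balance=1248371-87431=1160940
44. interest=⌊1160940·78/10000⌋=9055; principal=97168-9055=88113; balance=1160940-88113=1072827
45. interest=⌊1072827·78/10000⌋=8368; principal=97168-8368=88800; balance=1072827-88800=984027
46. interest=⌊984027·78/10000⌋=7675; principal=97168-7675=89493; balance=984027-89493=894534
47. interest=⌊894534·78/10000⌋=6977; principal=97168-6977=90191; balance=894534-90191=804343
48. interest=⌊804343·78/10000⌋=6273; principal=97168-6273=90895; balance=804343-90895=713448
49. interest=⌊713448·78/10000⌋=5564; principal=97168-5564=91604; balance=713448-91604=621844
50. interest=⌊621844·78/10000⌋=4850; principal=97168-4850=92318; balance=621844-92318=529526
51. interest=⌊529526·78/10000⌋=4130; principal=97168-4130=93038; balance=529526-93038=436488
52. interest=⌊436488·78/10000⌋=3404; principal=97168-3404=93764; balance=436488-93764=342724
53. interest=⌊342724·78/10000⌋=2673; principal=97168-2673=94495; balance=342724-94495=248229
54. interest=⌊248229·78/10000⌋=1936; principal=97168-1936=95232; balance=248229-95232=152997
55. interest=⌊152997·78/10000⌋=1193; principal=97168-1193=95975; balance=152997-95975=57022
56. interest=⌊57022·78/10000⌋=444; principal=min(97168-444,57022)=57022; balance=57022-57022=0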